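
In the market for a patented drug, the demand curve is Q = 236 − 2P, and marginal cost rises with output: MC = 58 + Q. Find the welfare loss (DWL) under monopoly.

DWL = 75

Inverting demand: P = 118 − 0.5Q.
Competitive equilibrium sets price equal to marginal cost: 118 − 0.5Q = 58 + Q, so Q = 40 and P = 98.
A monopolist chooses Q where MR = MC. MR = 118 − Q; setting this equal to 58 + Q gives Q = 30 and P = 103.
CS = ½·(118 − 98)·40 = 400; PS = (98·40 − 58·40 − ½·1·40²) = 800; TS = 1200.
CS = ½·(118 − 103)·30 = 225; PS = (103·30 − 58·30 − ½·1·30²) = 900; TS = 1125.
DWL = 1200 − 1125 = 75.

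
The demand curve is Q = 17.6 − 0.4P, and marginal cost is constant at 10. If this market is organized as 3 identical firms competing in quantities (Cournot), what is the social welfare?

TS = 216.75

Inverting demand: P = 44 − 2.5Q.
Cournot with 3 identical firms: the symmetric best-response condition is 44 − 10q = 10. Each firm produces q = 3.4, total output Q = 10.2, price P = 18.5.
CS = ½·(44 − 18.5)·10.2 = 130.05; PS = (18.5 − 10)·10.2 = 86.7; TS = 216.75.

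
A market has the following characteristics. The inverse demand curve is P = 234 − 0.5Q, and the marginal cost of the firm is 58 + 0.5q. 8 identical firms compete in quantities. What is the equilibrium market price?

P = 93.2

Cournot with 8 identical firms: the symmetric best-response condition is 234 − 4.5q = 58 + 0.5q. Each firm produces q = 35.2, total output Q = 281.6, price P = 93.2.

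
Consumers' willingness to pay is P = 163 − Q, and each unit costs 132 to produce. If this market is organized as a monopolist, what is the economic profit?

Profit = 240.25

The monopolist equates marginal revenue to marginal cost: 163 − 2Q = 132, so Q = 15.5. From demand, P = 147.5.
Profit = (147.5 − 132)·15.5 = 240.25.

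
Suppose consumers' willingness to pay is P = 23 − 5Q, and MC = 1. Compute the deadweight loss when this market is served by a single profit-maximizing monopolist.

DWL = 12.1

Perfect competition: P = MC = 1, so 23 − 5Q = 1 and Q = 4.4.
Monopoly sets MR = MC: 23 − 10Q = 1 ⇒ Q = 2.2, P = 23 − 5·2.2 = 12.
DWL is the triangle between Q = 2.2 and Q = 4.4: ½·(4.4 − 2.2)·(12 − 1) = 12.1.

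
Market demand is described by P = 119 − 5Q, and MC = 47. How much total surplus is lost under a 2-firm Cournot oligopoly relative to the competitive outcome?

Under competition P = MC = 47, so Q = (119 − 47)/5 = 14.4.
Cournot with 2 identical firms: the symmetric best-response condition is 119 − 15q = 47. Each firm produces q = 4.8, total output Q = 9.6, price P = 71.
DWL is the triangle between Q = 9.6 and Q = 14.4: ½·(14.4 − 9.6)·(71 − 47) = 57.6.

DWL = 57.6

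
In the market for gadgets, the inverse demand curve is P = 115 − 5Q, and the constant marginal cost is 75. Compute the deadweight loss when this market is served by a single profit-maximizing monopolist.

DWL = 40

Under competition P = MC = 75, so Q = (115 − 75)/5 = 8.
The monopolist equates marginal revenue to marginal cost: 115 − 10Q = 75, so Q = 4. From demand, P = 95.
DWL is the triangle between Q = 4 and Q = 8: ½·(8 − 4)·(95 − 75) = 40.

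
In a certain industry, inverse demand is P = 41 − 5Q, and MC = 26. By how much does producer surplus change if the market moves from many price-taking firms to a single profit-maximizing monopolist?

Under competition P = MC = 26, so Q = (41 − 26)/5 = 3.
PS = (26 − 26)·3 = 0.
The monopolist equates marginal revenue to marginal cost: 41 − 10Q = 26, so Q = 1.5. From demand, P = 33.5.
PS = (33.5 − 26)·1.5 = 11.25.
Change in producer surplus: 11.25 − 0 = 11.25.

PS rises by 11.25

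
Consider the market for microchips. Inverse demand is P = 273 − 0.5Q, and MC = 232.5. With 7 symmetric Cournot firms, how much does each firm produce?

q_i = 10.125

Cournot with 7 identical firms: the symmetric best-response condition is 273 − 4q = 232.5. Each firm produces q = 10.125, total output Q = 70.875, price P = 3801/16.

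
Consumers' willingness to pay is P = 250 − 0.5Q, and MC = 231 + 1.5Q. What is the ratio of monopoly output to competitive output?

Q_m/Q_c = 0.8

Monopoly sets MR = MC: 250 − Q = 231 + 1.5Q ⇒ Q = 7.6, P = 250 − 0.5·7.6 = 246.2.
Competitive equilibrium sets price equal to marginal cost: 250 − 0.5Q = 231 + 1.5Q, so Q = 9.5 and P = 245.25.
Ratio Q_m/Q_c = 7.6/9.5 = 0.8.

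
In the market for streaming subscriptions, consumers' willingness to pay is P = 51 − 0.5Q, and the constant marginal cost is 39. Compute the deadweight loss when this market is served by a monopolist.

DWL = 36

Perfect competition: P = MC = 39, so 51 − 0.5Q = 39 and Q = 24.
The monopolist equates marginal revenue to marginal cost: 51 − Q = 39, so Q = 12. From demand, P = 45.
DWL is the triangle between Q = 12 and Q = 24: ½·(24 − 12)·(45 − 39) = 36.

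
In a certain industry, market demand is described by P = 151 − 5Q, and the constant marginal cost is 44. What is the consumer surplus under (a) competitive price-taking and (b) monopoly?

Competition: CS = 1144.9; Monopoly: CS = 286.225

Under competition P = MC = 44, so Q = (151 − 44)/5 = 21.4.
CS = ½·(151 − 44)·21.4 = 1144.9.
A monopolist chooses Q where MR = MC. MR = 151 − 10Q; setting this equal to 44 gives Q = 10.7 and P = 97.5.
CS = ½·(151 − 97.5)·10.7 = 286.225.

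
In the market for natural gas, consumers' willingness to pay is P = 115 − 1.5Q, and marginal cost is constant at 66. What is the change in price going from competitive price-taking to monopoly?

Competitive firms price at marginal cost: P = 66, giving Q = 98/3.
A monopolist chooses Q where MR = MC. MR = 115 − 3Q; setting this equal to 66 gives Q = 49/3 and P = 90.5.
Change in price: 90.5 − 66 = 24.5.

Price rises by 24.5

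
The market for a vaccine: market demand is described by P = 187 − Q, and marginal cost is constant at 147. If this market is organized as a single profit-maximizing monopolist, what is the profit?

Profit = 400

A monopolist chooses Q where MR = MC. MR = 187 − 2Q; setting this equal to 147 gives Q = 20 and P = 167.
Profit = (167 − 147)·20 = 400.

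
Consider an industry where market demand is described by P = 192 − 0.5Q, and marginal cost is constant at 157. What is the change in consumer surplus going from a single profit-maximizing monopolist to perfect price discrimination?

Consumer surplus falls by 306.25

A monopolist chooses Q where MR = MC. MR = 192 − Q; setting this equal to 157 gives Q = 35 and P = 174.5.
CS = ½·(192 − 174.5)·35 = 306.25.
With perfect price discrimination, output is the efficient level Q = 70 (where demand meets MC), but every buyer pays their willingness to pay: CS = 0 and PS = total surplus.
CS = 0.
Change in consumer surplus: 0 − 306.25 = −306.25.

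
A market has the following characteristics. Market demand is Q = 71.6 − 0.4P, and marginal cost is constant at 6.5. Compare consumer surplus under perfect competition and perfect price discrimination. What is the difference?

Inverting demand: P = 179 − 2.5Q.
Under competition P = MC = 6.5, so Q = (179 − 6.5)/2.5 = 69.
CS = ½·(179 − 6.5)·69 = 5951.25.
A perfectly discriminating monopolist sells every unit with P(Q) ≥ MC(Q), so output equals the competitive quantity Q = 69. Each buyer pays their reservation price, so CS = 0 and the firm captures all surplus.
CS = 0.
Change in consumer surplus: 0 − 5951.25 = −5951.25.

CS falls by 5951.25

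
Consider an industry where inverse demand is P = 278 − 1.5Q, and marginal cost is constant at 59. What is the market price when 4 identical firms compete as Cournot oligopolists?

P = 102.8

With 4 symmetric Cournot firms, each firm's FOC gives 278 − 7.5q = 59, so q = 29.2, Q = 4·29.2 = 116.8, and P = 102.8.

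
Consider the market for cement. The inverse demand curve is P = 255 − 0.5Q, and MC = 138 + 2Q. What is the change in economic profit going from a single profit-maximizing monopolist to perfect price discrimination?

π rises by 456.3

Monopoly sets MR = MC: 255 − Q = 138 + 2Q ⇒ Q = 39, P = 255 − 0.5·39 = 235.5.
Profit = 235.5·39 − (138·39 + ½·2·39²) = 2281.5.
With perfect price discrimination, output is the efficient level Q = 46.8 (where demand meets MC), but every buyer pays their willingness to pay: CS = 0 and PS = total surplus.
PS equals the full surplus area, 2737.8. Profit = 2737.8 = 2737.8.
Change in economic profit: 2737.8 − 2281.5 = 456.3.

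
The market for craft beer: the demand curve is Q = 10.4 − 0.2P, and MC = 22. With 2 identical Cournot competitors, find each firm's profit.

Inverting demand: P = 52 − 5Q.
Cournot with 2 identical firms: the symmetric best-response condition is 52 − 15q = 22. Each firm produces q = 2, total output Q = 4, price P = 32.
Each firm's profit = (32 − 22)·2 = 20.

π_i = 20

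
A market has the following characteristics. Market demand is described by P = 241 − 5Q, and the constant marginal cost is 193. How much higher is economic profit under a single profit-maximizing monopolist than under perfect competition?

Economic profit rises by 115.2

Perfect competition: P = MC = 193, so 241 − 5Q = 193 and Q = 9.6.
Profit = (193 − 193)·9.6 = 0.
Monopoly sets MR = MC: 241 − 10Q = 193 ⇒ Q = 4.8, P = 241 − 5·4.8 = 217.
Profit = (217 − 193)·4.8 = 115.2.
Change in economic profit: 115.2 − 0 = 115.2.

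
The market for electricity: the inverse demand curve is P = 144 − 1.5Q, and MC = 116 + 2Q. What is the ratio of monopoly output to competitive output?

A monopolist chooses Q where MR = MC. MR = 144 − 3Q; setting this equal to 116 + 2Q gives Q = 5.6 and P = 135.6.
Under competition P = MC: 144 − 1.5Q = 116 + 2Q ⇒ Q = 8, P = 132.
Ratio Q_m/Q_c = 5.6/8 = 0.7.

Q_m/Q_c = 0.7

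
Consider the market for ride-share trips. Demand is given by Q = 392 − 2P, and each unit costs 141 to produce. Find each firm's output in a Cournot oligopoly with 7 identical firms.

Inverting demand: P = 196 − 0.5Q.
Cournot with 7 identical firms: the symmetric best-response condition is 196 − 4q = 141. Each firm produces q = 13.75, total output Q = 96.25, price P = 147.875.

q_i = 13.75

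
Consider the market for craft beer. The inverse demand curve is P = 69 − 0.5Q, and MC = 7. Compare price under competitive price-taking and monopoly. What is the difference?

P rises by 31

Under competition P = MC = 7, so Q = (69 − 7)/0.5 = 124.
The monopolist equates marginal revenue to marginal cost: 69 − Q = 7, so Q = 62. From demand, P = 38.
Change in price: 38 − 7 = 31.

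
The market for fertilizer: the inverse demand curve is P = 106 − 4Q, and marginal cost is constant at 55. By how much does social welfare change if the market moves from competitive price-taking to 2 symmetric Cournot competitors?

Perfect competition: P = MC = 55, so 106 − 4Q = 55 and Q = 12.75.
CS = ½·(106 − 55)·12.75 = 325.125; PS = (55 − 55)·12.75 = 0; TS = 325.125.
With 2 symmetric Cournot firms, each firm's FOC gives 106 − 12q = 55, so q = 4.25, Q = 2·4.25 = 8.5, and P = 72.
CS = ½·(106 − 72)·8.5 = 144.5; PS = (72 − 55)·8.5 = 144.5; TS = 289.
Change in social welfare: 289 − 325.125 = −36.125.

TS falls by 36.125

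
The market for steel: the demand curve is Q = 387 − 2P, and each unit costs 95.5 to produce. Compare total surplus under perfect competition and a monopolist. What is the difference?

Total surplus falls by 2401

Inverting demand: P = 193.5 − 0.5Q.
Perfect competition: P = MC = 95.5, so 193.5 − 0.5Q = 95.5 and Q = 196.
CS = ½·(193.5 − 95.5)·196 = 9604; PS = (95.5 − 95.5)·196 = 0; TS = 9604.
Monopoly sets MR = MC: 193.5 − Q = 95.5 ⇒ Q = 98, P = 193.5 − 0.5·98 = 144.5.
CS = ½·(193.5 − 144.5)·98 = 2401; PS = (144.5 − 95.5)·98 = 4802; TS = 7203.
Change in total surplus: 7203 − 9604 = −2401.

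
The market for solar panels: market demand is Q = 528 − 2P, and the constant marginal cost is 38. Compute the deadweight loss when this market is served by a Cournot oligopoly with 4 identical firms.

Inverting demand: P = 264 − 0.5Q.
Competitive firms price at marginal cost: P = 38, giving Q = 452.
Cournot with 4 identical firms: the symmetric best-response condition is 264 − 2.5q = 38. Each firm produces q = 90.4, total output Q = 361.6, price P = 83.2.
DWL is the triangle between Q = 361.6 and Q = 452: ½·(452 − 361.6)·(83.2 − 38) = 2043.04.

DWL = 2043.04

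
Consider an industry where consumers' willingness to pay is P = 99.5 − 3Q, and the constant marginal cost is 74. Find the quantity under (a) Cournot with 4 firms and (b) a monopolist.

Cournot: Q = 6.8; Monopoly: Q = 4.25

Cournot with 4 identical firms: the symmetric best-response condition is 99.5 − 15q = 74. Each firm produces q = 1.7, total output Q = 6.8, price P = 79.1.
The monopolist equates marginal revenue to marginal cost: 99.5 − 6Q = 74, so Q = 4.25. From demand, P = 86.75.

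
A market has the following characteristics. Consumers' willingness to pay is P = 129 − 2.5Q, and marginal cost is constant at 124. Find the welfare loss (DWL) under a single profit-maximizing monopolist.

Competitive firms price at marginal cost: P = 124, giving Q = 2.
Monopoly sets MR = MC: 129 − 5Q = 124 ⇒ Q = 1, P = 129 − 2.5·1 = 126.5.
DWL is the triangle between Q = 1 and Q = 2: ½·(2 − 1)·(126.5 − 124) = 1.25.

DWL = 1.25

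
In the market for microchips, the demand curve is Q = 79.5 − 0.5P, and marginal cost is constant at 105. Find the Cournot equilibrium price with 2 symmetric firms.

P = 123

Inverting demand: P = 159 − 2Q.
With 2 symmetric Cournot firms, each firm's FOC gives 159 − 6q = 105, so q = 9, Q = 2·9 = 18, and P = 123.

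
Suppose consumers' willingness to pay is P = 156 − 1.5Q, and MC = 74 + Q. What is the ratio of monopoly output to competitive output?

Q_m/Q_c = 0.625

The monopolist equates marginal revenue to marginal cost: 156 − 3Q = 74 + Q, so Q = 20.5. From demand, P = 125.25.
Under competition P = MC: 156 − 1.5Q = 74 + Q ⇒ Q = 32.8, P = 106.8.
Ratio Q_m/Q_c = 20.5/32.8 = 0.625.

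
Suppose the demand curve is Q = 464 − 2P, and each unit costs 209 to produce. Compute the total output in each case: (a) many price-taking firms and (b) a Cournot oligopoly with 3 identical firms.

Inverting demand: P = 232 − 0.5Q.
Competitive firms price at marginal cost: P = 209, giving Q = 46.
In a 3-firm Cournot equilibrium, symmetry and the first-order condition give q = (232 − 209)/(2) = 11.5. So Q = 34.5 and P = 214.75.

Competition: Q = 46; Cournot: Q = 34.5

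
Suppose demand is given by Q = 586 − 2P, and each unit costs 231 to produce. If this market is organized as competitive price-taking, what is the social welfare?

TS = 3844

Inverting demand: P = 293 − 0.5Q.
Under competition P = MC = 231, so Q = (293 − 231)/0.5 = 124.
CS = ½·(293 − 231)·124 = 3844; PS = (231 − 231)·124 = 0; TS = 3844.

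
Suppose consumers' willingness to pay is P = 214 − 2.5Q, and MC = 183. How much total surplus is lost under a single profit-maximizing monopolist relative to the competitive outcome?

Competitive firms price at marginal cost: P = 183, giving Q = 12.4.
Monopoly sets MR = MC: 214 − 5Q = 183 ⇒ Q = 6.2, P = 214 − 2.5·6.2 = 198.5.
DWL is the triangle between Q = 6.2 and Q = 12.4: ½·(12.4 − 6.2)·(198.5 − 183) = 48.05.

DWL = 48.05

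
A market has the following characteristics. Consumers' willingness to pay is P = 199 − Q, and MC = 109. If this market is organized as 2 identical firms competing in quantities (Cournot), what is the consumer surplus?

In a 2-firm Cournot equilibrium, symmetry and the first-order condition give q = (199 − 109)/(3) = 30. So Q = 60 and P = 139.
CS = ½·(199 − 139)·60 = 1800.

CS = 1800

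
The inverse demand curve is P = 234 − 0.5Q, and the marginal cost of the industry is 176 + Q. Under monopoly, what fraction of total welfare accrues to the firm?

PS/TS = 0.8

Monopoly sets MR = MC: 234 − Q = 176 + Q ⇒ Q = 29, P = 234 − 0.5·29 = 219.5.
CS = ½·(234 − 219.5)·29 = 210.25.
PS = P·Q − VC(Q) = 219.5·29 − (176·29 + ½·1·29²) = 841.
Share captured = PS/TS = 841/1051.25 = 0.8.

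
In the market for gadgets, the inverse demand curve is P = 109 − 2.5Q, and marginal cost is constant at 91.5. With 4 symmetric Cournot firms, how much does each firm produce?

In a 4-firm Cournot equilibrium, symmetry and the first-order condition give q = (109 − 91.5)/(12.5) = 1.4. So Q = 5.6 and P = 95.

q_i = 1.4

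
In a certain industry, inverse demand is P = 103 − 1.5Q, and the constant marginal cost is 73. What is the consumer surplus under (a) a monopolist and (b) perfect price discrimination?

Monopoly: CS = 75; Perfect PD: CS = 0

Monopoly sets MR = MC: 103 − 3Q = 73 ⇒ Q = 10, P = 103 − 1.5·10 = 88.
CS = ½·(103 − 88)·10 = 75.
Under first-degree price discrimination the firm charges each unit its demand price and produces up to where P = MC, i.e. Q = 20. Consumer surplus is zero; producer surplus equals total surplus.
CS = 0.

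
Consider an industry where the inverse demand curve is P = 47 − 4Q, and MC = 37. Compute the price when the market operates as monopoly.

A monopolist chooses Q where MR = MC. MR = 47 − 8Q; setting this equal to 37 gives Q = 1.25 and P = 42.

P = 42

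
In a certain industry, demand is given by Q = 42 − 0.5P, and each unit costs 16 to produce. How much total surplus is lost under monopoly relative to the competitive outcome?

DWL = 289

Inverting demand: P = 84 − 2Q.
Perfect competition: P = MC = 16, so 84 − 2Q = 16 and Q = 34.
Monopoly sets MR = MC: 84 − 4Q = 16 ⇒ Q = 17, P = 84 − 2·17 = 50.
DWL is the triangle between Q = 17 and Q = 34: ½·(34 − 17)·(50 − 16) = 289.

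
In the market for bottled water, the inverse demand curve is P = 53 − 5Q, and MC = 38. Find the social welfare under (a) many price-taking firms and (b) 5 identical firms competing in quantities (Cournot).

Competitive firms price at marginal cost: P = 38, giving Q = 3.
CS = ½·(53 − 38)·3 = 22.5; PS = (38 − 38)·3 = 0; TS = 22.5.
With 5 symmetric Cournot firms, each firm's FOC gives 53 − 30q = 38, so q = 0.5, Q = 5·0.5 = 2.5, and P = 40.5.
CS = ½·(53 − 40.5)·2.5 = 15.625; PS = (40.5 − 38)·2.5 = 6.25; TS = 21.875.

Competition: TS = 22.5; Cournot: TS = 21.875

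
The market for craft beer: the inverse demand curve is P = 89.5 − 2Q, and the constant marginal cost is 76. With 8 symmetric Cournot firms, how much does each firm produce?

q_i = 0.75

With 8 symmetric Cournot firms, each firm's FOC gives 89.5 − 18q = 76, so q = 0.75, Q = 8·0.75 = 6, and P = 77.5.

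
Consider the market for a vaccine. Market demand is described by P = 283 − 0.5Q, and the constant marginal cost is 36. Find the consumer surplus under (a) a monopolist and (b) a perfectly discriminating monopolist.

Monopoly: CS = 15252.25; Perfect PD: CS = 0

A monopolist chooses Q where MR = MC. MR = 283 − Q; setting this equal to 36 gives Q = 247 and P = 159.5.
CS = ½·(283 − 159.5)·247 = 15252.25.
A perfectly discriminating monopolist sells every unit with P(Q) ≥ MC(Q), so output equals the competitive quantity Q = 494. Each buyer pays their reservation price, so CS = 0 and the firm captures all surplus.
CS = 0.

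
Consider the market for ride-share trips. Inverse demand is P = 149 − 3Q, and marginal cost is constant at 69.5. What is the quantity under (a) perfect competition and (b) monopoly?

Competition: Q = 26.5; Monopoly: Q = 13.25

Competitive firms price at marginal cost: P = 69.5, giving Q = 26.5.
A monopolist chooses Q where MR = MC. MR = 149 − 6Q; setting this equal to 69.5 gives Q = 13.25 and P = 109.25.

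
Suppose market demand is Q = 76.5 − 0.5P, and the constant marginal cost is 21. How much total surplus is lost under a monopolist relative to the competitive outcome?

Inverting demand: P = 153 − 2Q.
Perfect competition: P = MC = 21, so 153 − 2Q = 21 and Q = 66.
Monopoly sets MR = MC: 153 − 4Q = 21 ⇒ Q = 33, P = 153 − 2·33 = 87.
DWL is the triangle between Q = 33 and Q = 66: ½·(66 − 33)·(87 − 21) = 1089.

DWL = 1089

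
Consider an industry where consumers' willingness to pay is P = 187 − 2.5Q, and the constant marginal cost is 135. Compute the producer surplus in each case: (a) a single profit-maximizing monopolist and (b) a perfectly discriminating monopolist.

Monopoly sets MR = MC: 187 − 5Q = 135 ⇒ Q = 10.4, P = 187 − 2.5·10.4 = 161.
PS = (161 − 135)·10.4 = 270.4.
With perfect price discrimination, output is the efficient level Q = 20.8 (where demand meets MC), but every buyer pays their willingness to pay: CS = 0 and PS = total surplus.
PS = ½·(187 − 135)·20.8 = 540.8.

Monopoly: PS = 270.4; Perfect PD: PS = 540.8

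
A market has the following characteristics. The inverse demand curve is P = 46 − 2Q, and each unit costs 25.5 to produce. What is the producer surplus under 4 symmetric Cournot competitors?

Cournot with 4 identical firms: the symmetric best-response condition is 46 − 10q = 25.5. Each firm produces q = 2.05, total output Q = 8.2, price P = 29.6.
PS = (29.6 − 25.5)·8.2 = 33.62.

PS = 33.62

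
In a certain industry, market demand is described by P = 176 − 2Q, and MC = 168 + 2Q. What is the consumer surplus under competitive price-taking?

Under competition P = MC: 176 − 2Q = 168 + 2Q ⇒ Q = 2, P = 172.
CS = ½·(176 − 172)·2 = 4.

CS = 4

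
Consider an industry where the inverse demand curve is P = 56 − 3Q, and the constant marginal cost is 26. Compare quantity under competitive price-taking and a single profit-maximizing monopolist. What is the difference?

Quantity falls by 5

Under competition P = MC = 26, so Q = (56 − 26)/3 = 10.
The monopolist equates marginal revenue to marginal cost: 56 − 6Q = 26, so Q = 5. From demand, P = 41.
Change in quantity: 5 − 10 = −5.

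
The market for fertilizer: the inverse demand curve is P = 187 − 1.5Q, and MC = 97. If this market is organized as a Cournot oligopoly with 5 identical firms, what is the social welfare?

TS = 2625

In a 5-firm Cournot equilibrium, symmetry and the first-order condition give q = (187 − 97)/(9) = 10. So Q = 50 and P = 112.
CS = ½·(187 − 112)·50 = 1875; PS = (112 − 97)·50 = 750; TS = 2625.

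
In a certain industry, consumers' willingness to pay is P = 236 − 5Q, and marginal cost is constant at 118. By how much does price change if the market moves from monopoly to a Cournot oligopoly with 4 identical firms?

Price falls by 35.4

A monopolist chooses Q where MR = MC. MR = 236 − 10Q; setting this equal to 118 gives Q = 11.8 and P = 177.
Cournot with 4 identical firms: the symmetric best-response condition is 236 − 25q = 118. Each firm produces q = 4.72, total output Q = 18.88, price P = 141.6.
Change in price: 141.6 − 177 = −35.4.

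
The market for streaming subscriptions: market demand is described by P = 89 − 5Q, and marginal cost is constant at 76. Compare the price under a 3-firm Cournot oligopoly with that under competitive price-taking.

Cournot with 3 identical firms: the symmetric best-response condition is 89 − 20q = 76. Each firm produces q = 0.65, total output Q = 1.95, price P = 79.25.
Under competition P = MC = 76, so Q = (89 − 76)/5 = 2.6.

Cournot: P = 79.25; Competition: P = 76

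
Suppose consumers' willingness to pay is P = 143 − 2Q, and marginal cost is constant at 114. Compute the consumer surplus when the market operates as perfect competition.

CS = 210.25

Competitive firms price at marginal cost: P = 114, giving Q = 14.5.
CS = ½·(143 − 114)·14.5 = 210.25.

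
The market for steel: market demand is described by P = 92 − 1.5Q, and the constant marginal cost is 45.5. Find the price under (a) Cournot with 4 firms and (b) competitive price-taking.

With 4 symmetric Cournot firms, each firm's FOC gives 92 − 7.5q = 45.5, so q = 6.2, Q = 4·6.2 = 24.8, and P = 54.8.
Perfect competition: P = MC = 45.5, so 92 − 1.5Q = 45.5 and Q = 31.

Cournot: P = 54.8; Competition: P = 45.5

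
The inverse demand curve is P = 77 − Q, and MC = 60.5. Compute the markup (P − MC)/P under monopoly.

A monopolist chooses Q where MR = MC. MR = 77 − 2Q; setting this equal to 60.5 gives Q = 8.25 and P = 68.75.
Lerner index = (P − MC)/P = (68.75 − 60.5)/68.75 = 0.12.

Lerner index = 0.12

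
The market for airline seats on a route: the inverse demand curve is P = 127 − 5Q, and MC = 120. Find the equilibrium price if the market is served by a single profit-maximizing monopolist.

P = 123.5

Monopoly sets MR = MC: 127 − 10Q = 120 ⇒ Q = 0.7, P = 127 − 5·0.7 = 123.5.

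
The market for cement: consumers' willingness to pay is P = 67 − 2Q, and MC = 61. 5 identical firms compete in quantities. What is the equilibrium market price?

In a 5-firm Cournot equilibrium, symmetry and the first-order condition give q = (67 − 61)/(12) = 0.5. So Q = 2.5 and P = 62.

P = 62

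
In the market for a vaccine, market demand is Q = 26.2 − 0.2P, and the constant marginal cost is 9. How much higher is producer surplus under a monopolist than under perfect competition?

PS rises by 744.2

Inverting demand: P = 131 − 5Q.
Competitive firms price at marginal cost: P = 9, giving Q = 24.4.
PS = (9 − 9)·24.4 = 0.
Monopoly sets MR = MC: 131 − 10Q = 9 ⇒ Q = 12.2, P = 131 − 5·12.2 = 70.
PS = (70 − 9)·12.2 = 744.2.
Change in producer surplus: 744.2 − 0 = 744.2.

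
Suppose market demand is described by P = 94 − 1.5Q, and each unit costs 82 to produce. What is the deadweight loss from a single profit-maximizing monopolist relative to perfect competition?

Under competition P = MC = 82, so Q = (94 − 82)/1.5 = 8.
A monopolist chooses Q where MR = MC. MR = 94 − 3Q; setting this equal to 82 gives Q = 4 and P = 88.
DWL is the triangle between Q = 4 and Q = 8: ½·(8 − 4)·(88 − 82) = 12.

DWL = 12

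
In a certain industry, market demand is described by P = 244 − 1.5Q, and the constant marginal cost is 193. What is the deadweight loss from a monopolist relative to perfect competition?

Under competition P = MC = 193, so Q = (244 − 193)/1.5 = 34.
A monopolist chooses Q where MR = MC. MR = 244 − 3Q; setting this equal to 193 gives Q = 17 and P = 218.5.
DWL is the triangle between Q = 17 and Q = 34: ½·(34 − 17)·(218.5 − 193) = 216.75.

DWL = 216.75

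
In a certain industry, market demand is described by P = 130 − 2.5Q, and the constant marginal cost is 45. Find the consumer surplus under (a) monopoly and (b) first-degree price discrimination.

Monopoly: CS = 361.25; Perfect PD: CS = 0

Monopoly sets MR = MC: 130 − 5Q = 45 ⇒ Q = 17, P = 130 − 2.5·17 = 87.5.
CS = ½·(130 − 87.5)·17 = 361.25.
A perfectly discriminating monopolist sells every unit with P(Q) ≥ MC(Q), so output equals the competitive quantity Q = 34. Each buyer pays their reservation price, so CS = 0 and the firm captures all surplus.
CS = 0.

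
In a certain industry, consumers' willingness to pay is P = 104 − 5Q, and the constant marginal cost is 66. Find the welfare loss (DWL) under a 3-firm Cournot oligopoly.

DWL = 9.025

Competitive firms price at marginal cost: P = 66, giving Q = 7.6.
With 3 symmetric Cournot firms, each firm's FOC gives 104 − 20q = 66, so q = 1.9, Q = 3·1.9 = 5.7, and P = 75.5.
DWL is the triangle between Q = 5.7 and Q = 7.6: ½·(7.6 − 5.7)·(75.5 − 66) = 9.025.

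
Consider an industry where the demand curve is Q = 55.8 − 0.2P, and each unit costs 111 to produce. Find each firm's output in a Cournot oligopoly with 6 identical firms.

Inverting demand: P = 279 − 5Q.
With 6 symmetric Cournot firms, each firm's FOC gives 279 − 35q = 111, so q = 4.8, Q = 6·4.8 = 28.8, and P = 135.

q_i = 4.8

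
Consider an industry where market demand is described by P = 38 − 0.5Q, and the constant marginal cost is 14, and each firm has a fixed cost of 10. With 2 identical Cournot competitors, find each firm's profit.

In a 2-firm Cournot equilibrium, symmetry and the first-order condition give q = (38 − 14)/(1.5) = 16. So Q = 32 and P = 22.
Each firm's profit = (22 − 14)·16 − 10 = 118.

π_i = 118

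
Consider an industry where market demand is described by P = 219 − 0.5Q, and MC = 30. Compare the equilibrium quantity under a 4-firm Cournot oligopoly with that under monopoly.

Cournot: Q = 302.4; Monopoly: Q = 189

Cournot with 4 identical firms: the symmetric best-response condition is 219 − 2.5q = 30. Each firm produces q = 75.6, total output Q = 302.4, price P = 67.8.
A monopolist chooses Q where MR = MC. MR = 219 − Q; setting this equal to 30 gives Q = 189 and P = 124.5.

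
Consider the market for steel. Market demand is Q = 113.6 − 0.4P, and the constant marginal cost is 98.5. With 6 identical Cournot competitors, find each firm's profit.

Inverting demand: P = 284 − 2.5Q.
In a 6-firm Cournot equilibrium, symmetry and the first-order condition give q = (284 − 98.5)/(17.5) = 10.6. So Q = 63.6 and P = 125.
Each firm's profit = (125 − 98.5)·10.6 = 280.9.

π_i = 280.9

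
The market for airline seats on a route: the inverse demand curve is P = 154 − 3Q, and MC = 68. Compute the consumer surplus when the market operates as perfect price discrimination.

With perfect price discrimination, output is the efficient level Q = 86/3 (where demand meets MC), but every buyer pays their willingness to pay: CS = 0 and PS = total surplus.
CS = 0.

CS = 0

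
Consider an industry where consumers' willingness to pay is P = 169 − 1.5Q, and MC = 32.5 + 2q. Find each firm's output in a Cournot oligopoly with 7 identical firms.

In a 7-firm Cournot equilibrium, symmetry and the first-order condition give q = (169 − 32.5)/(14) = 9.75. So Q = 68.25 and P = 66.625.

q_i = 9.75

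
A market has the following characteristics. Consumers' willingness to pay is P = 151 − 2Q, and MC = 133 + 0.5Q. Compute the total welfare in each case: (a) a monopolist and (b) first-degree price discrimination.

Monopoly: TS = 52; Perfect PD: TS = 64.8

Monopoly sets MR = MC: 151 − 4Q = 133 + 0.5Q ⇒ Q = 4, P = 151 − 2·4 = 143.
CS = ½·(151 − 143)·4 = 16; PS = (143·4 − 133·4 − ½·0.5·4²) = 36; TS = 52.
A perfectly discriminating monopolist sells every unit with P(Q) ≥ MC(Q), so output equals the competitive quantity Q = 7.2. Each buyer pays their reservation price, so CS = 0 and the firm captures all surplus.
TS = 64.8 (equal to competitive TS).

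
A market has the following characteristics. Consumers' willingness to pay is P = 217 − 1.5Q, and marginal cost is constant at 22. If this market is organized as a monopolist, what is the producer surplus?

PS = 6337.5

A monopolist chooses Q where MR = MC. MR = 217 − 3Q; setting this equal to 22 gives Q = 65 and P = 119.5.
PS = (119.5 − 22)·65 = 6337.5.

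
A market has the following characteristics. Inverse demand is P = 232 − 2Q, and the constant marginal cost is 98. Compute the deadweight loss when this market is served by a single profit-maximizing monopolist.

Competitive firms price at marginal cost: P = 98, giving Q = 67.
Monopoly sets MR = MC: 232 − 4Q = 98 ⇒ Q = 33.5, P = 232 − 2·33.5 = 165.
DWL is the triangle between Q = 33.5 and Q = 67: ½·(67 − 33.5)·(165 − 98) = 1122.25.

DWL = 1122.25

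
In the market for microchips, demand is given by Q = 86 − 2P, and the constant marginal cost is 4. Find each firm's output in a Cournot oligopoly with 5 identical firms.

Inverting demand: P = 43 − 0.5Q.
Cournot with 5 identical firms: the symmetric best-response condition is 43 − 3q = 4. Each firm produces q = 13, total output Q = 65, price P = 10.5.

q_i = 13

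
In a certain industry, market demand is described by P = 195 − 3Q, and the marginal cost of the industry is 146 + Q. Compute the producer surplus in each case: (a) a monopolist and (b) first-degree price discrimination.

Monopoly: PS = 171.5; Perfect PD: PS = 300.125

The monopolist equates marginal revenue to marginal cost: 195 − 6Q = 146 + Q, so Q = 7. From demand, P = 174.
PS = P·Q − VC(Q) = 174·7 − (146·7 + ½·1·7²) = 171.5.
A perfectly discriminating monopolist sells every unit with P(Q) ≥ MC(Q), so output equals the competitive quantity Q = 12.25. Each buyer pays their reservation price, so CS = 0 and the firm captures all surplus.
PS = ½·(195 − 146)·12.25 = 300.125.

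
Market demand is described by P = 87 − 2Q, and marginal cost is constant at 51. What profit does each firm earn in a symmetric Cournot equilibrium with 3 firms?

π_i = 40.5

In a 3-firm Cournot equilibrium, symmetry and the first-order condition give q = (87 − 51)/(8) = 4.5. So Q = 13.5 and P = 60.
Each firm's profit = (60 − 51)·4.5 = 40.5.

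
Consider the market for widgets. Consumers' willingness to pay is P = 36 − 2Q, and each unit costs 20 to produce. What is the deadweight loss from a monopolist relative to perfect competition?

Perfect competition: P = MC = 20, so 36 − 2Q = 20 and Q = 8.
A monopolist chooses Q where MR = MC. MR = 36 − 4Q; setting this equal to 20 gives Q = 4 and P = 28.
DWL is the triangle between Q = 4 and Q = 8: ½·(8 − 4)·(28 − 20) = 16.

DWL = 16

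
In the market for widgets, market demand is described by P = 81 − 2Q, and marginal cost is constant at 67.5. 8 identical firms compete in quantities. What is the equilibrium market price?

P = 69

In a 8-firm Cournot equilibrium, symmetry and the first-order condition give q = (81 − 67.5)/(18) = 0.75. So Q = 6 and P = 69.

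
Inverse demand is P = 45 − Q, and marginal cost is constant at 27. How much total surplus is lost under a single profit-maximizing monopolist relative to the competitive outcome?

Perfect competition: P = MC = 27, so 45 − Q = 27 and Q = 18.
The monopolist equates marginal revenue to marginal cost: 45 − 2Q = 27, so Q = 9. From demand, P = 36.
DWL is the triangle between Q = 9 and Q = 18: ½·(18 − 9)·(36 − 27) = 40.5.

DWL = 40.5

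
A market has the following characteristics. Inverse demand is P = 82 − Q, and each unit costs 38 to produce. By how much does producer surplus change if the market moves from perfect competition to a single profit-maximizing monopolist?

Under competition P = MC = 38, so Q = (82 − 38)/1 = 44.
PS = (38 − 38)·44 = 0.
The monopolist equates marginal revenue to marginal cost: 82 − 2Q = 38, so Q = 22. From demand, P = 60.
PS = (60 − 38)·22 = 484.
Change in producer surplus: 484 − 0 = 484.

PS rises by 484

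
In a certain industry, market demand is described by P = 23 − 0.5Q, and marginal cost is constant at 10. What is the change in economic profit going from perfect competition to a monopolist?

Economic profit rises by 84.5

Competitive firms price at marginal cost: P = 10, giving Q = 26.
Profit = (10 − 10)·26 = 0.
Monopoly sets MR = MC: 23 − Q = 10 ⇒ Q = 13, P = 23 − 0.5·13 = 16.5.
Profit = (16.5 − 10)·13 = 84.5.
Change in economic profit: 84.5 − 0 = 84.5.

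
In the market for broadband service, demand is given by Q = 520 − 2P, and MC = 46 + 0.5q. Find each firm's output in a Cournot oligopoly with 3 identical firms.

q_i = 85.6

Inverting demand: P = 260 − 0.5Q.
In a 3-firm Cournot equilibrium, symmetry and the first-order condition give q = (260 − 46)/(2.5) = 85.6. So Q = 256.8 and P = 131.6.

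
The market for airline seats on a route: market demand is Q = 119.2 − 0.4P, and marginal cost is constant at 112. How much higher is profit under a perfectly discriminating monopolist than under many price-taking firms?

Profit rises by 6919.2

Inverting demand: P = 298 − 2.5Q.
Under competition P = MC = 112, so Q = (298 − 112)/2.5 = 74.4.
Profit = (112 − 112)·74.4 = 0.
With perfect price discrimination, output is the efficient level Q = 74.4 (where demand meets MC), but every buyer pays their willingness to pay: CS = 0 and PS = total surplus.
PS equals the full surplus area, 6919.2. Profit = 6919.2 = 6919.2.
Change in profit: 6919.2 − 0 = 6919.2.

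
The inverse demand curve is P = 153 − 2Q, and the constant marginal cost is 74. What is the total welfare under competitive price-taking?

TS = 1560.25

Perfect competition: P = MC = 74, so 153 − 2Q = 74 and Q = 39.5.
CS = ½·(153 − 74)·39.5 = 1560.25; PS = (74 − 74)·39.5 = 0; TS = 1560.25.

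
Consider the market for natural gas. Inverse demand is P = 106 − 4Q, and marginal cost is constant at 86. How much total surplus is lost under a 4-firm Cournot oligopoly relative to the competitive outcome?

DWL = 2

Under competition P = MC = 86, so Q = (106 − 86)/4 = 5.
With 4 symmetric Cournot firms, each firm's FOC gives 106 − 20q = 86, so q = 1, Q = 4·1 = 4, and P = 90.
DWL is the triangle between Q = 4 and Q = 5: ½·(5 − 4)·(90 − 86) = 2.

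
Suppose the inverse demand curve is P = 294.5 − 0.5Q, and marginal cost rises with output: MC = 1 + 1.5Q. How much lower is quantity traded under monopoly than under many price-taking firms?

Q falls by 29.35

Competitive equilibrium sets price equal to marginal cost: 294.5 − 0.5Q = 1 + 1.5Q, so Q = 146.75 and P = 221.125.
Monopoly sets MR = MC: 294.5 − Q = 1 + 1.5Q ⇒ Q = 117.4, P = 294.5 − 0.5·117.4 = 235.8.
Change in quantity traded: 117.4 − 146.75 = −29.35.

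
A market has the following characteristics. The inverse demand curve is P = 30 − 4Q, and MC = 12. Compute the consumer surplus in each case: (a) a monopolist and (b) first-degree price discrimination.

Monopoly: CS = 10.125; Perfect PD: CS = 0

Monopoly sets MR = MC: 30 − 8Q = 12 ⇒ Q = 2.25, P = 30 − 4·2.25 = 21.
CS = ½·(30 − 21)·2.25 = 10.125.
A perfectly discriminating monopolist sells every unit with P(Q) ≥ MC(Q), so output equals the competitive quantity Q = 4.5. Each buyer pays their reservation price, so CS = 0 and the firm captures all surplus.
CS = 0.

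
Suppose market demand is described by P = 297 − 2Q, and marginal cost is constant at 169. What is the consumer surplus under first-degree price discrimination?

CS = 0

Under first-degree price discrimination the firm charges each unit its demand price and produces up to where P = MC, i.e. Q = 64. Consumer surplus is zero; producer surplus equals total surplus.
CS = 0.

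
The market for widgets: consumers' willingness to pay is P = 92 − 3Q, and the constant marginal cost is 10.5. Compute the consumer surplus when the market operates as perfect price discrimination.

A perfectly discriminating monopolist sells every unit with P(Q) ≥ MC(Q), so output equals the competitive quantity Q = 163/6. Each buyer pays their reservation price, so CS = 0 and the firm captures all surplus.
CS = 0.

CS = 0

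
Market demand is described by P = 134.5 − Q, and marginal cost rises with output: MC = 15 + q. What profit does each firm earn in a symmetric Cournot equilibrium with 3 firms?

In a 3-firm Cournot equilibrium, symmetry and the first-order condition give q = (134.5 − 15)/(5) = 23.9. So Q = 71.7 and P = 62.8.
Each firm's profit = 62.8·23.9 − (15·23.9 + ½·1·23.9²) = 856.815.

π_i = 856.815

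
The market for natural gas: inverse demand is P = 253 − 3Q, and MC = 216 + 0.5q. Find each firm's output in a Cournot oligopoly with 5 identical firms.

Cournot with 5 identical firms: the symmetric best-response condition is 253 − 18q = 216 + 0.5q. Each firm produces q = 2, total output Q = 10, price P = 223.

q_i = 2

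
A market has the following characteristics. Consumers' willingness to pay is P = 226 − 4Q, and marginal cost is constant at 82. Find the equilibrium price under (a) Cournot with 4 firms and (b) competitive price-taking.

Cournot: P = 110.8; Competition: P = 82

With 4 symmetric Cournot firms, each firm's FOC gives 226 − 20q = 82, so q = 7.2, Q = 4·7.2 = 28.8, and P = 110.8.
Competitive firms price at marginal cost: P = 82, giving Q = 36.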